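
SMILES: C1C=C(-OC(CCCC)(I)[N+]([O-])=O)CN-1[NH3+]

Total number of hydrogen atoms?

17

Hydrogens are implicit in SMILES; fill each atom to its normal valence:
  5 × C: 2 H each → 10
  2 × C: no H
  2 × O: no H
  1 × C: 3 H
  1 × C: 1 H
  1 × I: no H
  1 × N (charge +1): 3 H
  1 × N: no H
  1 × N (charge +1): no H
  1 × O (charge -1): no H
  Total hydrogens = 17.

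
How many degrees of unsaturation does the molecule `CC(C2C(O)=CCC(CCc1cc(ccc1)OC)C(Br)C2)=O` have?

7

Molecular formula from the SMILES: C18H23BrO3.
DoU = (2C + 2 + N − H − X)/2 = (2·18 + 2 + 0 − 23 − 1)/2 = 14/2 = 7.
(Structurally: 2 ring(s) + 5 π bond(s) = 7.)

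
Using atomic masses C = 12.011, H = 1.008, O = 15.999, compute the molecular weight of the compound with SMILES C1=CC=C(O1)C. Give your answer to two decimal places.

Molecular formula: C5H6O.
M = 5×12.011 + 6×1.008 + 1×15.999 = 82.10 g/mol.

82.10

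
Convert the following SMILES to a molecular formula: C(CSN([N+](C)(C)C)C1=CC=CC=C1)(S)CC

Heavy atoms from the SMILES: 13 C, 2 N, 2 S.
Implicit hydrogens by atom environment:
  5 × C (aromatic): 1 H each → 5
  4 × C: 3 H each → 12
  2 × C: 2 H each → 4
  1 × C: 1 H
  1 × C (aromatic): no H
  1 × N: no H
  1 × N (charge +1): no H
  1 × S: 1 H
  1 × S: no H
  Total hydrogens = 23.
Net charge +1.
Molecular formula: C13H23N2S2+

C13H23N2S2+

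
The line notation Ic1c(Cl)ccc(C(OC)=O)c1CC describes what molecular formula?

C10H10ClIO2

Heavy atoms from the SMILES: 10 C, 1 Cl, 1 I, 2 O.
Implicit hydrogens by atom environment:
  4 × C (aromatic): no H
  2 × C: 3 H each → 6
  2 × C (aromatic): 1 H each → 2
  2 × O: no H
  1 × C: 2 H
  1 × C: no H
  1 × Cl: no H
  1 × I: no H
  Total hydrogens = 10.
Molecular formula: C10H10ClIO2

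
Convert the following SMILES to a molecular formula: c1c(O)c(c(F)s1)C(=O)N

Heavy atoms from the SMILES: 5 C, 1 F, 1 N, 2 O, 1 S.
Implicit hydrogens by atom environment:
  3 × C (aromatic): no H
  1 × C (aromatic): 1 H
  1 × C: no H
  1 × F: no H
  1 × N: 2 H
  1 × O: 1 H
  1 × O: no H
  1 × S (aromatic): no H
  Total hydrogens = 4.
Molecular formula: C5H4FNO2S

C5H4FNO2S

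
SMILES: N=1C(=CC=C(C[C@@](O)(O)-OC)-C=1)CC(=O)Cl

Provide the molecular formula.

Heavy atoms from the SMILES: 10 C, 1 Cl, 1 N, 4 O.
Implicit hydrogens by atom environment:
  3 × C (aromatic): 1 H each → 3
  2 × C: 2 H each → 4
  2 × C (aromatic): no H
  2 × C: no H
  2 × O: 1 H each → 2
  2 × O: no H
  1 × C: 3 H
  1 × Cl: no H
  1 × N (aromatic): no H
  Total hydrogens = 12.
Molecular formula: C10H12ClNO4

C10H12ClNO4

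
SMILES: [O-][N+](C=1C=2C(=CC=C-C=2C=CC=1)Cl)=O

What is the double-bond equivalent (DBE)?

8

Molecular formula from the SMILES: C10H6ClNO2.
DoU = (2C + 2 + N − H − X)/2 = (2·10 + 2 + 1 − 6 − 1)/2 = 16/2 = 8.
(Structurally: 2 ring(s) + 6 π bond(s) = 8.)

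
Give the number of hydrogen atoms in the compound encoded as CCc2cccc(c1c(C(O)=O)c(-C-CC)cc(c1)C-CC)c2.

26

Hydrogens are implicit in SMILES; fill each atom to its normal valence:
  6 × C (aromatic): 1 H each → 6
  6 × C (aromatic): no H
  5 × C: 2 H each → 10
  3 × C: 3 H each → 9
  1 × C: no H
  1 × O: 1 H
  1 × O: no H
  Total hydrogens = 26.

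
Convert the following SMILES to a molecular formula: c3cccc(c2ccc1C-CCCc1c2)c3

Heavy atoms from the SMILES: 16 C.
Implicit hydrogens by atom environment:
  8 × C (aromatic): 1 H each → 8
  4 × C: 2 H each → 8
  4 × C (aromatic): no H
  Total hydrogens = 16.
Molecular formula: C16H16

C16H16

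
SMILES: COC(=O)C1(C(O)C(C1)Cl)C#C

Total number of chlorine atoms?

The symbol for chlorine appears 1 time in the SMILES.

1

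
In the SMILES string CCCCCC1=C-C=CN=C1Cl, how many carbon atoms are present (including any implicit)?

The symbol for carbon appears 10 times in the SMILES. (Cl is a single chlorine, not C + l.)

10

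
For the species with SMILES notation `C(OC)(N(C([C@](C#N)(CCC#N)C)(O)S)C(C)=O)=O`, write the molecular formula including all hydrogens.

Heavy atoms from the SMILES: 11 C, 3 N, 4 O, 1 S.
Implicit hydrogens by atom environment:
  6 × C: no H
  3 × C: 3 H each → 9
  3 × N: no H
  3 × O: no H
  2 × C: 2 H each → 4
  1 × O: 1 H
  1 × S: 1 H
  Total hydrogens = 15.
Molecular formula: C11H15N3O4S

C11H15N3O4S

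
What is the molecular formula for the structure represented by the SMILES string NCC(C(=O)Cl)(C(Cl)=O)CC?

Heavy atoms from the SMILES: 6 C, 2 Cl, 1 N, 2 O.
Implicit hydrogens by atom environment:
  3 × C: no H
  2 × C: 2 H each → 4
  2 × Cl: no H
  2 × O: no H
  1 × C: 3 H
  1 × N: 2 H
  Total hydrogens = 9.
Molecular formula: C6H9Cl2NO2

C6H9Cl2NO2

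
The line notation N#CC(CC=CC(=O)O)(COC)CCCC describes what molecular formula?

C12H19NO3

Heavy atoms from the SMILES: 12 C, 1 N, 3 O.
Implicit hydrogens by atom environment:
  5 × C: 2 H each → 10
  3 × C: no H
  2 × C: 3 H each → 6
  2 × C: 1 H each → 2
  2 × O: no H
  1 × N: no H
  1 × O: 1 H
  Total hydrogens = 19.
Molecular formula: C12H19NO3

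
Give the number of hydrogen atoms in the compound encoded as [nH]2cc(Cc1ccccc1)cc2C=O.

Hydrogens are implicit in SMILES; fill each atom to its normal valence:
  7 × C (aromatic): 1 H each → 7
  3 × C (aromatic): no H
  1 × C: 2 H
  1 × C: 1 H
  1 × N (aromatic): 1 H
  1 × O: no H
  Total hydrogens = 11.

11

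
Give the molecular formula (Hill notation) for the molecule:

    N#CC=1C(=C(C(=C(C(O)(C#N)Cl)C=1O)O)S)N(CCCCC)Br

C14H15BrClN3O3S

Heavy atoms from the SMILES: 1 Br, 14 C, 1 Cl, 3 N, 3 O, 1 S.
Implicit hydrogens by atom environment:
  6 × C (aromatic): no H
  4 × C: 2 H each → 8
  3 × C: no H
  3 × N: no H
  3 × O: 1 H each → 3
  1 × Br: no H
  1 × C: 3 H
  1 × Cl: no H
  1 × S: 1 H
  Total hydrogens = 15.
Molecular formula: C14H15BrClN3O3S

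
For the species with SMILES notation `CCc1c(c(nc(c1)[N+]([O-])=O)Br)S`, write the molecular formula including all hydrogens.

C7H7BrN2O2S

Heavy atoms from the SMILES: 1 Br, 7 C, 2 N, 2 O, 1 S.
Implicit hydrogens by atom environment:
  4 × C (aromatic): no H
  1 × Br: no H
  1 × C: 3 H
  1 × C: 2 H
  1 × C (aromatic): 1 H
  1 × N (aromatic): no H
  1 × N (charge +1): no H
  1 × O: no H
  1 × O (charge -1): no H
  1 × S: 1 H
  Total hydrogens = 7.
Molecular formula: C7H7BrN2O2S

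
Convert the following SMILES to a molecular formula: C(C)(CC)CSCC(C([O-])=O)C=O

Heavy atoms from the SMILES: 9 C, 3 O, 1 S.
Implicit hydrogens by atom environment:
  3 × C: 2 H each → 6
  3 × C: 1 H each → 3
  2 × C: 3 H each → 6
  2 × O: no H
  1 × C: no H
  1 × O (charge -1): no H
  1 × S: no H
  Total hydrogens = 15.
Net charge -1.
Molecular formula: C9H15O3S-

C9H15O3S-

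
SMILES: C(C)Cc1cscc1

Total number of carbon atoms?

7

The symbol for carbon appears 7 times in the SMILES. Lowercase c denotes aromatic carbon and counts toward C.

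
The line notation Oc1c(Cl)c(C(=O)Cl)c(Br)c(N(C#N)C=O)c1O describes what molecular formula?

C9H3BrCl2N2O4

Heavy atoms from the SMILES: 1 Br, 9 C, 2 Cl, 2 N, 4 O.
Implicit hydrogens by atom environment:
  6 × C (aromatic): no H
  2 × C: no H
  2 × Cl: no H
  2 × N: no H
  2 × O: 1 H each → 2
  2 × O: no H
  1 × Br: no H
  1 × C: 1 H
  Total hydrogens = 3.
Molecular formula: C9H3BrCl2N2O4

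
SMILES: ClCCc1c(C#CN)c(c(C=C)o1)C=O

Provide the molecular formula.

Heavy atoms from the SMILES: 11 C, 1 Cl, 1 N, 2 O.
Implicit hydrogens by atom environment:
  4 × C (aromatic): no H
  3 × C: 2 H each → 6
  2 × C: 1 H each → 2
  2 × C: no H
  1 × Cl: no H
  1 × N: 2 H
  1 × O (aromatic): no H
  1 × O: no H
  Total hydrogens = 10.
Molecular formula: C11H10ClNO2

C11H10ClNO2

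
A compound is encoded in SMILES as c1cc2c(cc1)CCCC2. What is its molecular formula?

Heavy atoms from the SMILES: 10 C.
Implicit hydrogens by atom environment:
  4 × C: 2 H each → 8
  4 × C (aromatic): 1 H each → 4
  2 × C (aromatic): no H
  Total hydrogens = 12.
Molecular formula: C10H12

C10H12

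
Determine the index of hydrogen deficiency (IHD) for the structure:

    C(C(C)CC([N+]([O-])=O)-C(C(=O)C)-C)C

2

Molecular formula from the SMILES: C10H19NO3.
DoU = (2C + 2 + N − H − X)/2 = (2·10 + 2 + 1 − 19 − 0)/2 = 4/2 = 2.
(Structurally: 0 ring(s) + 2 π bond(s) = 2.)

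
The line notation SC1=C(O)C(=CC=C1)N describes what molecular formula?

C6H7NOS

Heavy atoms from the SMILES: 6 C, 1 N, 1 O, 1 S.
Implicit hydrogens by atom environment:
  3 × C (aromatic): 1 H each → 3
  3 × C (aromatic): no H
  1 × N: 2 H
  1 × O: 1 H
  1 × S: 1 H
  Total hydrogens = 7.
Molecular formula: C6H7NOS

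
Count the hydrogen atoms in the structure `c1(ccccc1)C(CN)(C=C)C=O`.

Hydrogens are implicit in SMILES; fill each atom to its normal valence:
  5 × C (aromatic): 1 H each → 5
  2 × C: 2 H each → 4
  2 × C: 1 H each → 2
  1 × C: no H
  1 × C (aromatic): no H
  1 × N: 2 H
  1 × O: no H
  Total hydrogens = 13.

13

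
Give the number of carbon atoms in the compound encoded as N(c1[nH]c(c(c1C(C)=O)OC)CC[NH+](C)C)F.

11

The symbol for carbon appears 11 times in the SMILES. Lowercase c denotes aromatic carbon and counts toward C.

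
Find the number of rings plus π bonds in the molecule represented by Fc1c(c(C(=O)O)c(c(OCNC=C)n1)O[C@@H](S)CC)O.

Molecular formula from the SMILES: C12H15FN2O5S.
DoU = (2C + 2 + N − H − X)/2 = (2·12 + 2 + 2 − 15 − 1)/2 = 12/2 = 6.
(Structurally: 1 ring(s) + 5 π bond(s) = 6.)

6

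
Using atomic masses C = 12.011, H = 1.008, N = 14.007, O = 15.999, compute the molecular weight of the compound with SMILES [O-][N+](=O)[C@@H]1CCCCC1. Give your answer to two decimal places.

Molecular formula: C6H11NO2.
M = 6×12.011 + 11×1.008 + 1×14.007 + 2×15.999 = 129.16 g/mol.

129.16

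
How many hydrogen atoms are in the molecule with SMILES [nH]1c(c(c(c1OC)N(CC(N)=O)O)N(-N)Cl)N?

13

Hydrogens are implicit in SMILES; fill each atom to its normal valence:
  4 × C (aromatic): no H
  3 × N: 2 H each → 6
  2 × N: no H
  2 × O: no H
  1 × C: 3 H
  1 × C: 2 H
  1 × C: no H
  1 × Cl: no H
  1 × N (aromatic): 1 H
  1 × O: 1 H
  Total hydrogens = 13.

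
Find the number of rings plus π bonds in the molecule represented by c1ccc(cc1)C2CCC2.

5

Molecular formula from the SMILES: C10H12.
DoU = (2C + 2 + N − H − X)/2 = (2·10 + 2 + 0 − 12 − 0)/2 = 10/2 = 5.
(Structurally: 2 ring(s) + 3 π bond(s) = 5.)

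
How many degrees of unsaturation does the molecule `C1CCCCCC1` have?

1

Molecular formula from the SMILES: C7H14.
DoU = (2C + 2 + N − H − X)/2 = (2·7 + 2 + 0 − 14 − 0)/2 = 2/2 = 1.
(Structurally: 1 ring(s) + 0 π bond(s) = 1.)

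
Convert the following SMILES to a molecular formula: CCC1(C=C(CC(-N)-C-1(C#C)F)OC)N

Heavy atoms from the SMILES: 11 C, 1 F, 2 N, 1 O.
Implicit hydrogens by atom environment:
  4 × C: no H
  3 × C: 1 H each → 3
  2 × C: 3 H each → 6
  2 × C: 2 H each → 4
  2 × N: 2 H each → 4
  1 × F: no H
  1 × O: no H
  Total hydrogens = 17.
Molecular formula: C11H17FN2O

C11H17FN2O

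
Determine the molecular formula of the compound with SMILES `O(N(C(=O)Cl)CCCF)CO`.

Heavy atoms from the SMILES: 5 C, 1 Cl, 1 F, 1 N, 3 O.
Implicit hydrogens by atom environment:
  4 × C: 2 H each → 8
  2 × O: no H
  1 × C: no H
  1 × Cl: no H
  1 × F: no H
  1 × N: no H
  1 × O: 1 H
  Total hydrogens = 9.
Molecular formula: C5H9ClFNO3

C5H9ClFNO3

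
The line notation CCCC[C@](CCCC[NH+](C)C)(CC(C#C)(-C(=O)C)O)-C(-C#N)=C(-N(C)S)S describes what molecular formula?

Heavy atoms from the SMILES: 21 C, 3 N, 2 O, 2 S.
Implicit hydrogens by atom environment:
  8 × C: 2 H each → 16
  7 × C: no H
  5 × C: 3 H each → 15
  2 × N: no H
  2 × S: 1 H each → 2
  1 × C: 1 H
  1 × N (charge +1): 1 H
  1 × O: 1 H
  1 × O: no H
  Total hydrogens = 36.
Net charge +1.
Molecular formula: C21H36N3O2S2+

C21H36N3O2S2+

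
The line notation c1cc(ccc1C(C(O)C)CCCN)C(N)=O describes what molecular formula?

C13H20N2O2

Heavy atoms from the SMILES: 13 C, 2 N, 2 O.
Implicit hydrogens by atom environment:
  4 × C (aromatic): 1 H each → 4
  3 × C: 2 H each → 6
  2 × C: 1 H each → 2
  2 × C (aromatic): no H
  2 × N: 2 H each → 4
  1 × C: 3 H
  1 × C: no H
  1 × O: 1 H
  1 × O: no H
  Total hydrogens = 20.
Molecular formula: C13H20N2O2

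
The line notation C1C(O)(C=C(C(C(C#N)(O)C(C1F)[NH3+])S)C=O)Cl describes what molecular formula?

Heavy atoms from the SMILES: 10 C, 1 Cl, 1 F, 2 N, 3 O, 1 S.
Implicit hydrogens by atom environment:
  5 × C: 1 H each → 5
  4 × C: no H
  2 × O: 1 H each → 2
  1 × C: 2 H
  1 × Cl: no H
  1 × F: no H
  1 × N (charge +1): 3 H
  1 × N: no H
  1 × O: no H
  1 × S: 1 H
  Total hydrogens = 13.
Net charge +1.
Molecular formula: C10H13ClFN2O3S+

C10H13ClFN2O3S+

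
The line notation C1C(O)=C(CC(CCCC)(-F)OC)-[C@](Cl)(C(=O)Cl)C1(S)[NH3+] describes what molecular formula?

Heavy atoms from the SMILES: 13 C, 2 Cl, 1 F, 1 N, 3 O, 1 S.
Implicit hydrogens by atom environment:
  6 × C: no H
  5 × C: 2 H each → 10
  2 × C: 3 H each → 6
  2 × Cl: no H
  2 × O: no H
  1 × F: no H
  1 × N (charge +1): 3 H
  1 × O: 1 H
  1 × S: 1 H
  Total hydrogens = 21.
Net charge +1.
Molecular formula: C13H21Cl2FNO3S+

C13H21Cl2FNO3S+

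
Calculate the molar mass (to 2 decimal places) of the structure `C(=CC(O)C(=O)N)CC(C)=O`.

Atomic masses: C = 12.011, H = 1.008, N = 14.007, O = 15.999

Molecular formula: C7H11NO3.
M = 7×12.011 + 11×1.008 + 1×14.007 + 3×15.999 = 157.17 g/mol.

157.17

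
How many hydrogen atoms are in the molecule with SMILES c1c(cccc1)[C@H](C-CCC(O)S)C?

18

Hydrogens are implicit in SMILES; fill each atom to its normal valence:
  5 × C (aromatic): 1 H each → 5
  3 × C: 2 H each → 6
  2 × C: 1 H each → 2
  1 × C: 3 H
  1 × C (aromatic): no H
  1 × O: 1 H
  1 × S: 1 H
  Total hydrogens = 18.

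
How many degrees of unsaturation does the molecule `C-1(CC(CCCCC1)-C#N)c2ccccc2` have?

Molecular formula from the SMILES: C15H19N.
DoU = (2C + 2 + N − H − X)/2 = (2·15 + 2 + 1 − 19 − 0)/2 = 14/2 = 7.
(Structurally: 2 ring(s) + 5 π bond(s) = 7.)

7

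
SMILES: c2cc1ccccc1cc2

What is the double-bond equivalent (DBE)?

7

Molecular formula from the SMILES: C10H8.
DoU = (2C + 2 + N − H − X)/2 = (2·10 + 2 + 0 − 8 − 0)/2 = 14/2 = 7.
(Structurally: 2 ring(s) + 5 π bond(s) = 7.)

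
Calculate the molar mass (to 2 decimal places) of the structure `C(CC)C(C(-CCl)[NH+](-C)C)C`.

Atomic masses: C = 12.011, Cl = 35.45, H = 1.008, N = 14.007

178.72

Molecular formula: C9H21ClN+.
M = 9×12.011 + 1×35.45 + 21×1.008 + 1×14.007 = 178.72 g/mol.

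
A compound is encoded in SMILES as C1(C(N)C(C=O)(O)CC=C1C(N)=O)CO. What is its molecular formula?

C9H14N2O4

Heavy atoms from the SMILES: 9 C, 2 N, 4 O.
Implicit hydrogens by atom environment:
  4 × C: 1 H each → 4
  3 × C: no H
  2 × C: 2 H each → 4
  2 × N: 2 H each → 4
  2 × O: 1 H each → 2
  2 × O: no H
  Total hydrogens = 14.
Molecular formula: C9H14N2O4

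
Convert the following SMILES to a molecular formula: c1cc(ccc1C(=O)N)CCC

Heavy atoms from the SMILES: 10 C, 1 N, 1 O.
Implicit hydrogens by atom environment:
  4 × C (aromatic): 1 H each → 4
  2 × C: 2 H each → 4
  2 × C (aromatic): no H
  1 × C: 3 H
  1 × C: no H
  1 × N: 2 H
  1 × O: no H
  Total hydrogens = 13.
Molecular formula: C10H13NO

C10H13NO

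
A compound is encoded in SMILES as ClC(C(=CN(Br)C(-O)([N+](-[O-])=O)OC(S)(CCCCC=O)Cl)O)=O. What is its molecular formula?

C10H13BrCl2N2O7S

Heavy atoms from the SMILES: 1 Br, 10 C, 2 Cl, 2 N, 7 O, 1 S.
Implicit hydrogens by atom environment:
  4 × C: 2 H each → 8
  4 × C: no H
  4 × O: no H
  2 × C: 1 H each → 2
  2 × Cl: no H
  2 × O: 1 H each → 2
  1 × Br: no H
  1 × N: no H
  1 × N (charge +1): no H
  1 × O (charge -1): no H
  1 × S: 1 H
  Total hydrogens = 13.
Molecular formula: C10H13BrCl2N2O7S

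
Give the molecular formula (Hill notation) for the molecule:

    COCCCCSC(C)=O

Heavy atoms from the SMILES: 7 C, 2 O, 1 S.
Implicit hydrogens by atom environment:
  4 × C: 2 H each → 8
  2 × C: 3 H each → 6
  2 × O: no H
  1 × C: no H
  1 × S: no H
  Total hydrogens = 14.
Molecular formula: C7H14O2S

C7H14O2S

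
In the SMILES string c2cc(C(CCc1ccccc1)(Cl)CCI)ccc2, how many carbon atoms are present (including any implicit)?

17

The symbol for carbon appears 17 times in the SMILES. Lowercase c denotes aromatic carbon and counts toward C.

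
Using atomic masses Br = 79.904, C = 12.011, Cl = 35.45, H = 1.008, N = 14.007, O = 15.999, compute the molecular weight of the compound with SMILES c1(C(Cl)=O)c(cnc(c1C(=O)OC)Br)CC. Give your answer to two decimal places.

Molecular formula: C10H9BrClNO3.
M = 1×79.904 + 10×12.011 + 1×35.45 + 9×1.008 + 1×14.007 + 3×15.999 = 306.54 g/mol.

306.54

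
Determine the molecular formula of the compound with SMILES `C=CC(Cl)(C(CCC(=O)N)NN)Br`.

C7H13BrClN3O

Heavy atoms from the SMILES: 1 Br, 7 C, 1 Cl, 3 N, 1 O.
Implicit hydrogens by atom environment:
  3 × C: 2 H each → 6
  2 × C: 1 H each → 2
  2 × C: no H
  2 × N: 2 H each → 4
  1 × Br: no H
  1 × Cl: no H
  1 × N: 1 H
  1 × O: no H
  Total hydrogens = 13.
Molecular formula: C7H13BrClN3O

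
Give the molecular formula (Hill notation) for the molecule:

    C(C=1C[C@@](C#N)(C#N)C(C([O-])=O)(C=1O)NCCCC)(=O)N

Heavy atoms from the SMILES: 13 C, 4 N, 4 O.
Implicit hydrogens by atom environment:
  8 × C: no H
  4 × C: 2 H each → 8
  2 × N: no H
  2 × O: no H
  1 × C: 3 H
  1 × N: 2 H
  1 × N: 1 H
  1 × O: 1 H
  1 × O (charge -1): no H
  Total hydrogens = 15.
Net charge -1.
Molecular formula: C13H15N4O4-

C13H15N4O4-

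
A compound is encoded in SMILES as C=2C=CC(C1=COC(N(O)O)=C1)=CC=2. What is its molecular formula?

Heavy atoms from the SMILES: 10 C, 1 N, 3 O.
Implicit hydrogens by atom environment:
  7 × C (aromatic): 1 H each → 7
  3 × C (aromatic): no H
  2 × O: 1 H each → 2
  1 × N: no H
  1 × O (aromatic): no H
  Total hydrogens = 9.
Molecular formula: C10H9NO3

C10H9NO3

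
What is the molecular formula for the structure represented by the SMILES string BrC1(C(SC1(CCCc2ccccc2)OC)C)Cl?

Heavy atoms from the SMILES: 1 Br, 14 C, 1 Cl, 1 O, 1 S.
Implicit hydrogens by atom environment:
  5 × C (aromatic): 1 H each → 5
  3 × C: 2 H each → 6
  2 × C: 3 H each → 6
  2 × C: no H
  1 × Br: no H
  1 × C: 1 H
  1 × C (aromatic): no H
  1 × Cl: no H
  1 × O: no H
  1 × S: no H
  Total hydrogens = 18.
Molecular formula: C14H18BrClOS

C14H18BrClOS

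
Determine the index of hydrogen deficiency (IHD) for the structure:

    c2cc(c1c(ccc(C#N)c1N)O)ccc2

Molecular formula from the SMILES: C13H10N2O.
DoU = (2C + 2 + N − H − X)/2 = (2·13 + 2 + 2 − 10 − 0)/2 = 20/2 = 10.
(Structurally: 2 ring(s) + 8 π bond(s) = 10.)

10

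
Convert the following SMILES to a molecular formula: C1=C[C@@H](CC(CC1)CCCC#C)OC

Heavy atoms from the SMILES: 13 C, 1 O.
Implicit hydrogens by atom environment:
  6 × C: 2 H each → 12
  5 × C: 1 H each → 5
  1 × C: 3 H
  1 × C: no H
  1 × O: no H
  Total hydrogens = 20.
Molecular formula: C13H20O

C13H20O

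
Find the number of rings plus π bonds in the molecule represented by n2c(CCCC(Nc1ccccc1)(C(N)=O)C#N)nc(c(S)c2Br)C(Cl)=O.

Molecular formula from the SMILES: C17H15BrClN5O2S.
DoU = (2C + 2 + N − H − X)/2 = (2·17 + 2 + 5 − 15 − 2)/2 = 24/2 = 12.
(Structurally: 2 ring(s) + 10 π bond(s) = 12.)

12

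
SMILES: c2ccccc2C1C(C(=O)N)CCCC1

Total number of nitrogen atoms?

The symbol for nitrogen appears 1 time in the SMILES.

1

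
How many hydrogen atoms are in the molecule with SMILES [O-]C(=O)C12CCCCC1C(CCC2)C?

19

Hydrogens are implicit in SMILES; fill each atom to its normal valence:
  7 × C: 2 H each → 14
  2 × C: 1 H each → 2
  2 × C: no H
  1 × C: 3 H
  1 × O: no H
  1 × O (charge -1): no H
  Total hydrogens = 19.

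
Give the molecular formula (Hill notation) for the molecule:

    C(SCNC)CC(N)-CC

Heavy atoms from the SMILES: 7 C, 2 N, 1 S.
Implicit hydrogens by atom environment:
  4 × C: 2 H each → 8
  2 × C: 3 H each → 6
  1 × C: 1 H
  1 × N: 2 H
  1 × N: 1 H
  1 × S: no H
  Total hydrogens = 18.
Molecular formula: C7H18N2S

C7H18N2S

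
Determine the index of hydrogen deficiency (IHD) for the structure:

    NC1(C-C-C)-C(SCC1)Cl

1

Molecular formula from the SMILES: C7H14ClNS.
DoU = (2C + 2 + N − H − X)/2 = (2·7 + 2 + 1 − 14 − 1)/2 = 2/2 = 1.
(Structurally: 1 ring(s) + 0 π bond(s) = 1.)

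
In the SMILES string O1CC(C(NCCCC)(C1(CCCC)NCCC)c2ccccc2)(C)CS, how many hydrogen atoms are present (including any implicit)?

Hydrogens are implicit in SMILES; fill each atom to its normal valence:
  10 × C: 2 H each → 20
  5 × C (aromatic): 1 H each → 5
  4 × C: 3 H each → 12
  3 × C: no H
  2 × N: 1 H each → 2
  1 × C (aromatic): no H
  1 × O: no H
  1 × S: 1 H
  Total hydrogens = 40.

40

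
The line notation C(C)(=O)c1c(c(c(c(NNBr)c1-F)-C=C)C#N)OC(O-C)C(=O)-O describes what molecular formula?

C14H13BrFN3O5

Heavy atoms from the SMILES: 1 Br, 14 C, 1 F, 3 N, 5 O.
Implicit hydrogens by atom environment:
  6 × C (aromatic): no H
  4 × O: no H
  3 × C: no H
  2 × C: 3 H each → 6
  2 × C: 1 H each → 2
  2 × N: 1 H each → 2
  1 × Br: no H
  1 × C: 2 H
  1 × F: no H
  1 × N: no H
  1 × O: 1 H
  Total hydrogens = 13.
Molecular formula: C14H13BrFN3O5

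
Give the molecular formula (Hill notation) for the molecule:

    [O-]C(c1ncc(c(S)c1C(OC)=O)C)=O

Heavy atoms from the SMILES: 9 C, 1 N, 4 O, 1 S.
Implicit hydrogens by atom environment:
  4 × C (aromatic): no H
  3 × O: no H
  2 × C: 3 H each → 6
  2 × C: no H
  1 × C (aromatic): 1 H
  1 × N (aromatic): no H
  1 × O (charge -1): no H
  1 × S: 1 H
  Total hydrogens = 8.
Net charge -1.
Molecular formula: C9H8NO4S-

C9H8NO4S-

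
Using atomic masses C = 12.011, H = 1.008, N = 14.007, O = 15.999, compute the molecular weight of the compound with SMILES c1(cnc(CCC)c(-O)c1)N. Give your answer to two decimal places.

Molecular formula: C8H12N2O.
M = 8×12.011 + 12×1.008 + 2×14.007 + 1×15.999 = 152.20 g/mol.

152.20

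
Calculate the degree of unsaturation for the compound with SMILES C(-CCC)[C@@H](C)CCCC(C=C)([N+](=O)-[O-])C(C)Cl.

Molecular formula from the SMILES: C14H26ClNO2.
DoU = (2C + 2 + N − H − X)/2 = (2·14 + 2 + 1 − 26 − 1)/2 = 4/2 = 2.
(Structurally: 0 ring(s) + 2 π bond(s) = 2.)

2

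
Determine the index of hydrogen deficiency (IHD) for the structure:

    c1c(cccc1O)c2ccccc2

8

Molecular formula from the SMILES: C12H10O.
DoU = (2C + 2 + N − H − X)/2 = (2·12 + 2 + 0 − 10 − 0)/2 = 16/2 = 8.
(Structurally: 2 ring(s) + 6 π bond(s) = 8.)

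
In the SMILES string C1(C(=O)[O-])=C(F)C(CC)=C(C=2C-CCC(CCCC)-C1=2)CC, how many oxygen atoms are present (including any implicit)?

The symbol for oxygen appears 2 times in the SMILES.

2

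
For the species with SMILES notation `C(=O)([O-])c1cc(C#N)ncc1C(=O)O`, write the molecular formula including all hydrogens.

Heavy atoms from the SMILES: 8 C, 2 N, 4 O.
Implicit hydrogens by atom environment:
  3 × C (aromatic): no H
  3 × C: no H
  2 × C (aromatic): 1 H each → 2
  2 × O: no H
  1 × N (aromatic): no H
  1 × N: no H
  1 × O: 1 H
  1 × O (charge -1): no H
  Total hydrogens = 3.
Net charge -1.
Molecular formula: C8H3N2O4-

C8H3N2O4-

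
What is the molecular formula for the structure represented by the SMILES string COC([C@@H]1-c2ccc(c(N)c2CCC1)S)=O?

C12H15NO2S

Heavy atoms from the SMILES: 12 C, 1 N, 2 O, 1 S.
Implicit hydrogens by atom environment:
  4 × C (aromatic): no H
  3 × C: 2 H each → 6
  2 × C (aromatic): 1 H each → 2
  2 × O: no H
  1 × C: 3 H
  1 × C: 1 H
  1 × C: no H
  1 × N: 2 H
  1 × S: 1 H
  Total hydrogens = 15.
Molecular formula: C12H15NO2S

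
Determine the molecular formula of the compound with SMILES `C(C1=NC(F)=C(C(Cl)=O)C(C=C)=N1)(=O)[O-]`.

Heavy atoms from the SMILES: 8 C, 1 Cl, 1 F, 2 N, 3 O.
Implicit hydrogens by atom environment:
  4 × C (aromatic): no H
  2 × C: no H
  2 × N (aromatic): no H
  2 × O: no H
  1 × C: 2 H
  1 × C: 1 H
  1 × Cl: no H
  1 × F: no H
  1 × O (charge -1): no H
  Total hydrogens = 3.
Net charge -1.
Molecular formula: C8H3ClFN2O3-

C8H3ClFN2O3-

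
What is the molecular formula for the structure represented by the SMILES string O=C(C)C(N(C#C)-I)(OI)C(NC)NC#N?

C8H10I2N4O2

Heavy atoms from the SMILES: 8 C, 2 I, 4 N, 2 O.
Implicit hydrogens by atom environment:
  4 × C: no H
  2 × C: 3 H each → 6
  2 × C: 1 H each → 2
  2 × I: no H
  2 × N: 1 H each → 2
  2 × N: no H
  2 × O: no H
  Total hydrogens = 10.
Molecular formula: C8H10I2N4O2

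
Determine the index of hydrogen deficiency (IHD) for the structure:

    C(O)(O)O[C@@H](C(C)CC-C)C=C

Molecular formula from the SMILES: C9H18O3.
DoU = (2C + 2 + N − H − X)/2 = (2·9 + 2 + 0 − 18 − 0)/2 = 2/2 = 1.
(Structurally: 0 ring(s) + 1 π bond(s) = 1.)

1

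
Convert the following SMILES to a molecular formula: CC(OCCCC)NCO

C7H17NO2

Heavy atoms from the SMILES: 7 C, 1 N, 2 O.
Implicit hydrogens by atom environment:
  4 × C: 2 H each → 8
  2 × C: 3 H each → 6
  1 × C: 1 H
  1 × N: 1 H
  1 × O: 1 H
  1 × O: no H
  Total hydrogens = 17.
Molecular formula: C7H17NO2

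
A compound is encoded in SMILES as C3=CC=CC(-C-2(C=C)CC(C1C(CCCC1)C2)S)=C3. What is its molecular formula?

C18H24S

Heavy atoms from the SMILES: 18 C, 1 S.
Implicit hydrogens by atom environment:
  7 × C: 2 H each → 14
  5 × C (aromatic): 1 H each → 5
  4 × C: 1 H each → 4
  1 × C: no H
  1 × C (aromatic): no H
  1 × S: 1 H
  Total hydrogens = 24.
Molecular formula: C18H24S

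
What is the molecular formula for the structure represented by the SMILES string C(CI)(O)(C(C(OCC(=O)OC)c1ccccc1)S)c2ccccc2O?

C19H21IO5S

Heavy atoms from the SMILES: 19 C, 1 I, 5 O, 1 S.
Implicit hydrogens by atom environment:
  9 × C (aromatic): 1 H each → 9
  3 × C (aromatic): no H
  3 × O: no H
  2 × C: 2 H each → 4
  2 × C: 1 H each → 2
  2 × C: no H
  2 × O: 1 H each → 2
  1 × C: 3 H
  1 × I: no H
  1 × S: 1 H
  Total hydrogens = 21.
Molecular formula: C19H21IO5S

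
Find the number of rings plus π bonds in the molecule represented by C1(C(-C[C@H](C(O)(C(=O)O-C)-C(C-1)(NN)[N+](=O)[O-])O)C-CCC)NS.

Molecular formula from the SMILES: C13H26N4O6S.
DoU = (2C + 2 + N − H − X)/2 = (2·13 + 2 + 4 − 26 − 0)/2 = 6/2 = 3.
(Structurally: 1 ring(s) + 2 π bond(s) = 3.)

3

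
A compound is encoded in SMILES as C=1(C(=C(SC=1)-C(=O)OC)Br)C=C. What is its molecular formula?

C8H7BrO2S

Heavy atoms from the SMILES: 1 Br, 8 C, 2 O, 1 S.
Implicit hydrogens by atom environment:
  3 × C (aromatic): no H
  2 × O: no H
  1 × Br: no H
  1 × C: 3 H
  1 × C: 2 H
  1 × C (aromatic): 1 H
  1 × C: 1 H
  1 × C: no H
  1 × S (aromatic): no H
  Total hydrogens = 7.
Molecular formula: C8H7BrO2S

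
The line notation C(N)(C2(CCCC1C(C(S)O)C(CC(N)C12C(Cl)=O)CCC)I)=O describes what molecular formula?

Heavy atoms from the SMILES: 16 C, 1 Cl, 1 I, 2 N, 3 O, 1 S.
Implicit hydrogens by atom environment:
  6 × C: 2 H each → 12
  5 × C: 1 H each → 5
  4 × C: no H
  2 × N: 2 H each → 4
  2 × O: no H
  1 × C: 3 H
  1 × Cl: no H
  1 × I: no H
  1 × O: 1 H
  1 × S: 1 H
  Total hydrogens = 26.
Molecular formula: C16H26ClIN2O3S

C16H26ClIN2O3S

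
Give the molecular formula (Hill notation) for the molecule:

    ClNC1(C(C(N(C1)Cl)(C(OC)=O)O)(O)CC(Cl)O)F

Heavy atoms from the SMILES: 8 C, 3 Cl, 1 F, 2 N, 5 O.
Implicit hydrogens by atom environment:
  4 × C: no H
  3 × Cl: no H
  3 × O: 1 H each → 3
  2 × C: 2 H each → 4
  2 × O: no H
  1 × C: 3 H
  1 × C: 1 H
  1 × F: no H
  1 × N: 1 H
  1 × N: no H
  Total hydrogens = 12.
Molecular formula: C8H12Cl3FN2O5

C8H12Cl3FN2O5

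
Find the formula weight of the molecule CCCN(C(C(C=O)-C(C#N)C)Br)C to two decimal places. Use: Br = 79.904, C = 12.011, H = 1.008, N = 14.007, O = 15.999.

261.16

Molecular formula: C10H17BrN2O.
M = 1×79.904 + 10×12.011 + 17×1.008 + 2×14.007 + 1×15.999 = 261.16 g/mol.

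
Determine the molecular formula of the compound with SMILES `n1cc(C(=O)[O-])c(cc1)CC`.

Heavy atoms from the SMILES: 8 C, 1 N, 2 O.
Implicit hydrogens by atom environment:
  3 × C (aromatic): 1 H each → 3
  2 × C (aromatic): no H
  1 × C: 3 H
  1 × C: 2 H
  1 × C: no H
  1 × N (aromatic): no H
  1 × O: no H
  1 × O (charge -1): no H
  Total hydrogens = 8.
Net charge -1.
Molecular formula: C8H8NO2-

C8H8NO2-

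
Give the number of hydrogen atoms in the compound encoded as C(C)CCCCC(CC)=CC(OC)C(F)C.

27

Hydrogens are implicit in SMILES; fill each atom to its normal valence:
  6 × C: 2 H each → 12
  4 × C: 3 H each → 12
  3 × C: 1 H each → 3
  1 × C: no H
  1 × F: no H
  1 × O: no H
  Total hydrogens = 27.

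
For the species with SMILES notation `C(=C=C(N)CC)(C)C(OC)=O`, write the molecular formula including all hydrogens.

C8H13NO2

Heavy atoms from the SMILES: 8 C, 1 N, 2 O.
Implicit hydrogens by atom environment:
  4 × C: no H
  3 × C: 3 H each → 9
  2 × O: no H
  1 × C: 2 H
  1 × N: 2 H
  Total hydrogens = 13.
Molecular formula: C8H13NO2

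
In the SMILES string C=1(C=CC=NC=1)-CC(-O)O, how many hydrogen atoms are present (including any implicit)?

9

Hydrogens are implicit in SMILES; fill each atom to its normal valence:
  4 × C (aromatic): 1 H each → 4
  2 × O: 1 H each → 2
  1 × C: 2 H
  1 × C: 1 H
  1 × C (aromatic): no H
  1 × N (aromatic): no H
  Total hydrogens = 9.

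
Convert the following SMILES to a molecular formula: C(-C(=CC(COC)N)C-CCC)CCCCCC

Heavy atoms from the SMILES: 16 C, 1 N, 1 O.
Implicit hydrogens by atom environment:
  10 × C: 2 H each → 20
  3 × C: 3 H each → 9
  2 × C: 1 H each → 2
  1 × C: no H
  1 × N: 2 H
  1 × O: no H
  Total hydrogens = 33.
Molecular formula: C16H33NO

C16H33NO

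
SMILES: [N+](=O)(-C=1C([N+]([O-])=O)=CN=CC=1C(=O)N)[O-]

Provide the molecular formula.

Heavy atoms from the SMILES: 6 C, 4 N, 5 O.
Implicit hydrogens by atom environment:
  3 × C (aromatic): no H
  3 × O: no H
  2 × C (aromatic): 1 H each → 2
  2 × N (charge +1): no H
  2 × O (charge -1): no H
  1 × C: no H
  1 × N: 2 H
  1 × N (aromatic): no H
  Total hydrogens = 4.
Molecular formula: C6H4N4O5

C6H4N4O5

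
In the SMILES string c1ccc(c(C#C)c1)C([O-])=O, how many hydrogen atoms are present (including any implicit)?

5

Hydrogens are implicit in SMILES; fill each atom to its normal valence:
  4 × C (aromatic): 1 H each → 4
  2 × C (aromatic): no H
  2 × C: no H
  1 × C: 1 H
  1 × O: no H
  1 × O (charge -1): no H
  Total hydrogens = 5.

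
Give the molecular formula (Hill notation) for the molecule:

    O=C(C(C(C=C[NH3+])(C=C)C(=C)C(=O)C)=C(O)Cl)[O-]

Heavy atoms from the SMILES: 12 C, 1 Cl, 1 N, 4 O.
Implicit hydrogens by atom environment:
  6 × C: no H
  3 × C: 1 H each → 3
  2 × C: 2 H each → 4
  2 × O: no H
  1 × C: 3 H
  1 × Cl: no H
  1 × N (charge +1): 3 H
  1 × O: 1 H
  1 × O (charge -1): no H
  Total hydrogens = 14.
Molecular formula: C12H14ClNO4

C12H14ClNO4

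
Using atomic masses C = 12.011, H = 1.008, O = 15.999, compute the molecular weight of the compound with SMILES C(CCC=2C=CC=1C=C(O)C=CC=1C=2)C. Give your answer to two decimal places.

200.28

Molecular formula: C14H16O.
M = 14×12.011 + 16×1.008 + 1×15.999 = 200.28 g/mol.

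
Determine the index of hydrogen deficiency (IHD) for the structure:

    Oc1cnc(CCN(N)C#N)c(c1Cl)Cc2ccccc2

10

Molecular formula from the SMILES: C15H15ClN4O.
DoU = (2C + 2 + N − H − X)/2 = (2·15 + 2 + 4 − 15 − 1)/2 = 20/2 = 10.
(Structurally: 2 ring(s) + 8 π bond(s) = 10.)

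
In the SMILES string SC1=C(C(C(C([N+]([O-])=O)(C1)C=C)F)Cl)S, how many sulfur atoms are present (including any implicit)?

The symbol for sulfur appears 2 times in the SMILES.

2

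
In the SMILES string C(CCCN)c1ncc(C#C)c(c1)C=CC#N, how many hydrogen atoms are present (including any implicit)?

Hydrogens are implicit in SMILES; fill each atom to its normal valence:
  4 × C: 2 H each → 8
  3 × C: 1 H each → 3
  3 × C (aromatic): no H
  2 × C (aromatic): 1 H each → 2
  2 × C: no H
  1 × N: 2 H
  1 × N (aromatic): no H
  1 × N: no H
  Total hydrogens = 15.

15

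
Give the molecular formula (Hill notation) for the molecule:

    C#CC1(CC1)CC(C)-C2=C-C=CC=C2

Heavy atoms from the SMILES: 14 C.
Implicit hydrogens by atom environment:
  5 × C (aromatic): 1 H each → 5
  3 × C: 2 H each → 6
  2 × C: 1 H each → 2
  2 × C: no H
  1 × C: 3 H
  1 × C (aromatic): no H
  Total hydrogens = 16.
Molecular formula: C14H16

C14H16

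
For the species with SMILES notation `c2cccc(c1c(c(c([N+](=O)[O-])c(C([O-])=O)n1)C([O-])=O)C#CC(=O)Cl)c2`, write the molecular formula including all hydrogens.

Heavy atoms from the SMILES: 16 C, 1 Cl, 2 N, 7 O.
Implicit hydrogens by atom environment:
  6 × C (aromatic): no H
  5 × C (aromatic): 1 H each → 5
  5 × C: no H
  4 × O: no H
  3 × O (charge -1): no H
  1 × Cl: no H
  1 × N (aromatic): no H
  1 × N (charge +1): no H
  Total hydrogens = 5.
Net charge -2.
Molecular formula: [C16H5ClN2O7]2-

[C16H5ClN2O7]2-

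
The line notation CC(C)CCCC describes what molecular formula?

C7H16

Heavy atoms from the SMILES: 7 C.
Implicit hydrogens by atom environment:
  3 × C: 3 H each → 9
  3 × C: 2 H each → 6
  1 × C: 1 H
  Total hydrogens = 16.
Molecular formula: C7H16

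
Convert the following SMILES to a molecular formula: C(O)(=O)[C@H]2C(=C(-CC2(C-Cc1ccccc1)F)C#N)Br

C15H13BrFNO2

Heavy atoms from the SMILES: 1 Br, 15 C, 1 F, 1 N, 2 O.
Implicit hydrogens by atom environment:
  5 × C (aromatic): 1 H each → 5
  5 × C: no H
  3 × C: 2 H each → 6
  1 × Br: no H
  1 × C: 1 H
  1 × C (aromatic): no H
  1 × F: no H
  1 × N: no H
  1 × O: 1 H
  1 × O: no H
  Total hydrogens = 13.
Molecular formula: C15H13BrFNO2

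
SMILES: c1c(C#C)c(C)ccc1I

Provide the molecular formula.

Heavy atoms from the SMILES: 9 C, 1 I.
Implicit hydrogens by atom environment:
  3 × C (aromatic): 1 H each → 3
  3 × C (aromatic): no H
  1 × C: 3 H
  1 × C: 1 H
  1 × C: no H
  1 × I: no H
  Total hydrogens = 7.
Molecular formula: C9H7I

C9H7I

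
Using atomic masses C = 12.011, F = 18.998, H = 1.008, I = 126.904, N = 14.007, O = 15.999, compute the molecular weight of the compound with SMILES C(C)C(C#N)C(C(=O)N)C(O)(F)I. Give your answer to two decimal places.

Molecular formula: C7H10FIN2O2.
M = 7×12.011 + 1×18.998 + 10×1.008 + 1×126.904 + 2×14.007 + 2×15.999 = 300.07 g/mol.

300.07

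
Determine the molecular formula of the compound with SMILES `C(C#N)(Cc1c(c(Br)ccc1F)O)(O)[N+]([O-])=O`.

C9H6BrFN2O4

Heavy atoms from the SMILES: 1 Br, 9 C, 1 F, 2 N, 4 O.
Implicit hydrogens by atom environment:
  4 × C (aromatic): no H
  2 × C (aromatic): 1 H each → 2
  2 × C: no H
  2 × O: 1 H each → 2
  1 × Br: no H
  1 × C: 2 H
  1 × F: no H
  1 × N (charge +1): no H
  1 × N: no H
  1 × O: no H
  1 × O (charge -1): no H
  Total hydrogens = 6.
Molecular formula: C9H6BrFN2O4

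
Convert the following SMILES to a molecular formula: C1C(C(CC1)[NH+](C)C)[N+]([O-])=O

C7H15N2O2+

Heavy atoms from the SMILES: 7 C, 2 N, 2 O.
Implicit hydrogens by atom environment:
  3 × C: 2 H each → 6
  2 × C: 3 H each → 6
  2 × C: 1 H each → 2
  1 × N (charge +1): 1 H
  1 × N (charge +1): no H
  1 × O: no H
  1 × O (charge -1): no H
  Total hydrogens = 15.
Net charge +1.
Molecular formula: C7H15N2O2+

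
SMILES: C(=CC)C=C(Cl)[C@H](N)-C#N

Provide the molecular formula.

C7H9ClN2

Heavy atoms from the SMILES: 7 C, 1 Cl, 2 N.
Implicit hydrogens by atom environment:
  4 × C: 1 H each → 4
  2 × C: no H
  1 × C: 3 H
  1 × Cl: no H
  1 × N: 2 H
  1 × N: no H
  Total hydrogens = 9.
Molecular formula: C7H9ClN2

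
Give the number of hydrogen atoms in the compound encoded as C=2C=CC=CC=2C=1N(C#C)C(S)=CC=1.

9

Hydrogens are implicit in SMILES; fill each atom to its normal valence:
  7 × C (aromatic): 1 H each → 7
  3 × C (aromatic): no H
  1 × C: 1 H
  1 × C: no H
  1 × N (aromatic): no H
  1 × S: 1 H
  Total hydrogens = 9.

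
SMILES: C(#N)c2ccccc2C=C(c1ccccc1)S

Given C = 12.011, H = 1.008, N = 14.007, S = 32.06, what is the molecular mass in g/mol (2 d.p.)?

Molecular formula: C15H11NS.
M = 15×12.011 + 11×1.008 + 1×14.007 + 1×32.06 = 237.32 g/mol.

237.32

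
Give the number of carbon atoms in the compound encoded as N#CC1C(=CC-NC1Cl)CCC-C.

The symbol for carbon appears 10 times in the SMILES. (Cl is a single chlorine, not C + l.)

10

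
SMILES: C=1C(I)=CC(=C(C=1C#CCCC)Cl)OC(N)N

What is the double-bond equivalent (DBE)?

6

Molecular formula from the SMILES: C12H14ClIN2O.
DoU = (2C + 2 + N − H − X)/2 = (2·12 + 2 + 2 − 14 − 2)/2 = 12/2 = 6.
(Structurally: 1 ring(s) + 5 π bond(s) = 6.)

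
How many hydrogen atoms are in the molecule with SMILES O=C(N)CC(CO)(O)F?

8

Hydrogens are implicit in SMILES; fill each atom to its normal valence:
  2 × C: 2 H each → 4
  2 × C: no H
  2 × O: 1 H each → 2
  1 × F: no H
  1 × N: 2 H
  1 × O: no H
  Total hydrogens = 8.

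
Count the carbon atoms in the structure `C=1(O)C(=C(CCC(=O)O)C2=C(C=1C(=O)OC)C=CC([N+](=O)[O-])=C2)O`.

15

The symbol for carbon appears 15 times in the SMILES.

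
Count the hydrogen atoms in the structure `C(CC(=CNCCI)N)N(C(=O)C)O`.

16

Hydrogens are implicit in SMILES; fill each atom to its normal valence:
  4 × C: 2 H each → 8
  2 × C: no H
  1 × C: 3 H
  1 × C: 1 H
  1 × I: no H
  1 × N: 2 H
  1 × N: 1 H
  1 × N: no H
  1 × O: 1 H
  1 × O: no H
  Total hydrogens = 16.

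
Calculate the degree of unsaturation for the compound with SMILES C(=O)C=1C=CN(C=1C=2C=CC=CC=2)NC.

8

Molecular formula from the SMILES: C12H12N2O.
DoU = (2C + 2 + N − H − X)/2 = (2·12 + 2 + 2 − 12 − 0)/2 = 16/2 = 8.
(Structurally: 2 ring(s) + 6 π bond(s) = 8.)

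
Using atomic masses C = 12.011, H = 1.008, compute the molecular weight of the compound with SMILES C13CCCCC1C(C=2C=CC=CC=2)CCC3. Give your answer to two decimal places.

Molecular formula: C16H22.
M = 16×12.011 + 22×1.008 = 214.35 g/mol.

214.35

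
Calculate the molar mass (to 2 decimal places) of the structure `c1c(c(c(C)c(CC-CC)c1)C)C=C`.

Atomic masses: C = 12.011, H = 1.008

188.31

Molecular formula: C14H20.
M = 14×12.011 + 20×1.008 = 188.31 g/mol.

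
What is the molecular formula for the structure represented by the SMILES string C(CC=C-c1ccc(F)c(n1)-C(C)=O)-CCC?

Heavy atoms from the SMILES: 14 C, 1 F, 1 N, 1 O.
Implicit hydrogens by atom environment:
  4 × C: 2 H each → 8
  3 × C (aromatic): no H
  2 × C: 3 H each → 6
  2 × C (aromatic): 1 H each → 2
  2 × C: 1 H each → 2
  1 × C: no H
  1 × F: no H
  1 × N (aromatic): no H
  1 × O: no H
  Total hydrogens = 18.
Molecular formula: C14H18FNO

C14H18FNO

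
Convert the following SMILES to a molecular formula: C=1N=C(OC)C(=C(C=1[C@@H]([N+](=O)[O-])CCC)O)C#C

C12H14N2O4

Heavy atoms from the SMILES: 12 C, 2 N, 4 O.
Implicit hydrogens by atom environment:
  4 × C (aromatic): no H
  2 × C: 3 H each → 6
  2 × C: 2 H each → 4
  2 × C: 1 H each → 2
  2 × O: no H
  1 × C (aromatic): 1 H
  1 × C: no H
  1 × N (aromatic): no H
  1 × N (charge +1): no H
  1 × O: 1 H
  1 × O (charge -1): no H
  Total hydrogens = 14.
Molecular formula: C12H14N2O4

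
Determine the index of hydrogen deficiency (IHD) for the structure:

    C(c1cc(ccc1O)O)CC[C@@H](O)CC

Molecular formula from the SMILES: C12H18O3.
DoU = (2C + 2 + N − H − X)/2 = (2·12 + 2 + 0 − 18 − 0)/2 = 8/2 = 4.
(Structurally: 1 ring(s) + 3 π bond(s) = 4.)

4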